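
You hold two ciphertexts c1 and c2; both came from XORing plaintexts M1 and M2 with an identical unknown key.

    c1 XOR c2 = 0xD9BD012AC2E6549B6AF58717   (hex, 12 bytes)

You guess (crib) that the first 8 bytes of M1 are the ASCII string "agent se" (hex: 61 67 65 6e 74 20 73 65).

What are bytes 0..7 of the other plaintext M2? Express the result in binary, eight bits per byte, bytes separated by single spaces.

Since c1 ⊕ c2 = M1 ⊕ M2, XORing with the guessed M1 bytes yields the corresponding M2 bytes: M2 = (c1 ⊕ c2) ⊕ M1.
byte 0: 11011001 ^ 01100001 = 10111000
byte 1: 10111101 ^ 01100111 = 11011010
byte 2: 00000001 ^ 01100101 = 01100100
byte 3: 00101010 ^ 01101110 = 01000100
byte 4: 11000010 ^ 01110100 = 10110110
byte 5: 11100110 ^ 00100000 = 11000110
byte 6: 01010100 ^ 01110011 = 00100111
byte 7: 10011011 ^ 01100101 = 11111110

10111000 11011010 01100100 01000100 10110110 11000110 00100111 11111110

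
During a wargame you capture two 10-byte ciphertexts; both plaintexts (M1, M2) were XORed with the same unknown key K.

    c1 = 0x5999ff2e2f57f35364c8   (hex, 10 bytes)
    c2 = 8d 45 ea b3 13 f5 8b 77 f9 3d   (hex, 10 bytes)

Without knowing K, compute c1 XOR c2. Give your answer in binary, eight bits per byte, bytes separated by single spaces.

c1 ⊕ c2 = (M1 ⊕ K) ⊕ (M2 ⊕ K) = M1 ⊕ M2 — the shared key cancels under XOR.
01011001 ^ 10001101 = 11010100
10011001 ^ 01000101 = 11011100
11111111 ^ 11101010 = 00010101
00101110 ^ 10110011 = 10011101
00101111 ^ 00010011 = 00111100
01010111 ^ 11110101 = 10100010
11110011 ^ 10001011 = 01111000
01010011 ^ 01110111 = 00100100
01100100 ^ 11111001 = 10011101
11001000 ^ 00111101 = 11110101

11010100 11011100 00010101 10011101 00111100 10100010 01111000 00100100 10011101 11110101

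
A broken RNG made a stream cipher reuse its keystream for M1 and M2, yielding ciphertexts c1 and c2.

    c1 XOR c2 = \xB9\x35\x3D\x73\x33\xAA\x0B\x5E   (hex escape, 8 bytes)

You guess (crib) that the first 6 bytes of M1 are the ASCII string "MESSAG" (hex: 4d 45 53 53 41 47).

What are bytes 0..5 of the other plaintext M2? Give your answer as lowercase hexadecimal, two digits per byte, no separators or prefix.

f4706e2072ed

Since c1 ⊕ c2 = M1 ⊕ M2, XORing with the guessed M1 bytes yields the corresponding M2 bytes: M2 = (c1 ⊕ c2) ⊕ M1.
byte 0: 10111001 ⊕ 01001101 = 11110100
byte 1: 00110101 ⊕ 01000101 = 01110000
byte 2: 00111101 ⊕ 01010011 = 01101110
byte 3: 01110011 ⊕ 01010011 = 00100000
byte 4: 00110011 ⊕ 01000001 = 01110010
byte 5: 10101010 ⊕ 01000111 = 11101101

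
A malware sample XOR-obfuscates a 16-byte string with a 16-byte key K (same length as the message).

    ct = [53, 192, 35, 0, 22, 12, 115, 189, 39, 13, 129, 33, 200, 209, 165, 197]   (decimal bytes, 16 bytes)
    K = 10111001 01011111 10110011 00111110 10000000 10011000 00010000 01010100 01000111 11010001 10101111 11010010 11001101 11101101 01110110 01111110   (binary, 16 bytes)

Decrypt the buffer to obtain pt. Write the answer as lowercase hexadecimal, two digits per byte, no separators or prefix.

8c9f903e969463e960dc2ef3053cd3bb

35 ⊕ b9 = 8c
c0 ⊕ 5f = 9f
23 ⊕ b3 = 90
00 ⊕ 3e = 3e
16 ⊕ 80 = 96
0c ⊕ 98 = 94
73 ⊕ 10 = 63
bd ⊕ 54 = e9
27 ⊕ 47 = 60
0d ⊕ d1 = dc
81 ⊕ af = 2e
21 ⊕ d2 = f3
c8 ⊕ cd = 05
d1 ⊕ ed = 3c
a5 ⊕ 76 = d3
c5 ⊕ 7e = bb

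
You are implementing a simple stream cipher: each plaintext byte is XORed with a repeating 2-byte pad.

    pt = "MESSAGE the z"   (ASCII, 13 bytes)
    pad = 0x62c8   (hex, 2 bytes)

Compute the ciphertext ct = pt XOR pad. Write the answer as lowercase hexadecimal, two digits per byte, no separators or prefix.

The 2-byte key repeats, so the effective keystream is 62 c8 62 c8 62 c8 62 c8 62 c8 62 c8 62.
byte 0: 4d XOR 62 = 2f
byte 1: 45 XOR c8 = 8d
byte 2: 53 XOR 62 = 31
byte 3: 53 XOR c8 = 9b
byte 4: 41 XOR 62 = 23
byte 5: 47 XOR c8 = 8f
byte 6: 45 XOR 62 = 27
byte 7: 20 XOR c8 = e8
byte 8: 74 XOR 62 = 16
byte 9: 68 XOR c8 = a0
byte 10: 65 XOR 62 = 07
byte 11: 20 XOR c8 = e8
byte 12: 7a XOR 62 = 18

2f8d319b238f27e816a007e818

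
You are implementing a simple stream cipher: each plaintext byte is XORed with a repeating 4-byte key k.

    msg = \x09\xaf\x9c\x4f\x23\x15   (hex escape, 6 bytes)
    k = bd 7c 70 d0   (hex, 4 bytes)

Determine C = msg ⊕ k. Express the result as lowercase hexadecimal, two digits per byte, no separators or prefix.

The 4-byte key repeats, so the effective keystream is bd 7c 70 d0 bd 7c.
byte 0: 09 ^ bd = b4
byte 1: af ^ 7c = d3
byte 2: 9c ^ 70 = ec
byte 3: 4f ^ d0 = 9f
byte 4: 23 ^ bd = 9e
byte 5: 15 ^ 7c = 69

b4d3ec9f9e69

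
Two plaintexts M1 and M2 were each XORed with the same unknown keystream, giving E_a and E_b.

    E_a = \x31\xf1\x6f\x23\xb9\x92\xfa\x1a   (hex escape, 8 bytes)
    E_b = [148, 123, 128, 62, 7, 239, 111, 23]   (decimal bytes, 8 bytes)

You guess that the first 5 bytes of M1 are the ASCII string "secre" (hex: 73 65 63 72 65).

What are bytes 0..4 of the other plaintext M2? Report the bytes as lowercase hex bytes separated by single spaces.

First, E_a ⊕ E_b = (M1 ⊕ K) ⊕ (M2 ⊕ K) = M1 ⊕ M2, so the key drops out. Then M2 = (M1 ⊕ M2) ⊕ M1 over the first 5 bytes.
byte 0: (31 xor 94) xor 73 = a5 xor 73 = d6
byte 1: (f1 xor 7b) xor 65 = 8a xor 65 = ef
byte 2: (6f xor 80) xor 63 = ef xor 63 = 8c
byte 3: (23 xor 3e) xor 72 = 1d xor 72 = 6f
byte 4: (b9 xor 07) xor 65 = be xor 65 = db

d6 ef 8c 6f db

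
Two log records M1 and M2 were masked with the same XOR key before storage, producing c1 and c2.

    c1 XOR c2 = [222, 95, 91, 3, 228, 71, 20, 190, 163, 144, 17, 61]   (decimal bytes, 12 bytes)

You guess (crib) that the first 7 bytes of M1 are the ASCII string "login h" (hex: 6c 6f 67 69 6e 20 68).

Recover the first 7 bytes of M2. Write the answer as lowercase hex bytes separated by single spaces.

b2 30 3c 6a 8a 67 7c

Since c1 ⊕ c2 = M1 ⊕ M2, XORing with the guessed M1 bytes yields the corresponding M2 bytes: M2 = (c1 ⊕ c2) ⊕ M1.
de ⊕ 6c = b2
5f ⊕ 6f = 30
5b ⊕ 67 = 3c
03 ⊕ 69 = 6a
e4 ⊕ 6e = 8a
47 ⊕ 20 = 67
14 ⊕ 68 = 7c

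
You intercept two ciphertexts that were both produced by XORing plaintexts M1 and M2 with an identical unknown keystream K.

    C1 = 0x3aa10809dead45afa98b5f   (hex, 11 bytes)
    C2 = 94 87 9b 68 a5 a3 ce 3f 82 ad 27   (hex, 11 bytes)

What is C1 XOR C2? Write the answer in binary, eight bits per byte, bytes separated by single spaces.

10101110 00100110 10010011 01100001 01111011 00001110 10001011 10010000 00101011 00100110 01111000

C1 ⊕ C2 = (M1 ⊕ K) ⊕ (M2 ⊕ K) = M1 ⊕ M2 — the shared key cancels under XOR.
byte 0: 3a XOR 94 = ae
byte 1: a1 XOR 87 = 26
byte 2: 08 XOR 9b = 93
byte 3: 09 XOR 68 = 61
byte 4: de XOR a5 = 7b
byte 5: ad XOR a3 = 0e
byte 6: 45 XOR ce = 8b
byte 7: af XOR 3f = 90
byte 8: a9 XOR 82 = 2b
byte 9: 8b XOR ad = 26
byte 10: 5f XOR 27 = 78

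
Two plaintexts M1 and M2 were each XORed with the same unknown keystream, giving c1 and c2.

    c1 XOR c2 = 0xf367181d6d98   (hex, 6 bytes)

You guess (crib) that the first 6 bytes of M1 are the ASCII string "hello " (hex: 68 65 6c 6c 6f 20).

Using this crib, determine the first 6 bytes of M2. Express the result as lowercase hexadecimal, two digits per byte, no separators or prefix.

9b02747102b8

Since c1 ⊕ c2 = M1 ⊕ M2, XORing with the guessed M1 bytes yields the corresponding M2 bytes: M2 = (c1 ⊕ c2) ⊕ M1.
f3 ⊕ 68 = 9b
67 ⊕ 65 = 02
18 ⊕ 6c = 74
1d ⊕ 6c = 71
6d ⊕ 6f = 02
98 ⊕ 20 = b8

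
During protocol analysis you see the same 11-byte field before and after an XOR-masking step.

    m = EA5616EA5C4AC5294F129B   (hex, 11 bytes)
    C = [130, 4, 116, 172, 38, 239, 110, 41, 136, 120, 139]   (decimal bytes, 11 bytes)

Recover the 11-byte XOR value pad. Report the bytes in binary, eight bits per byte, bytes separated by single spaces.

01101000 01010010 01100010 01000110 01111010 10100101 10101011 00000000 11000111 01101010 00010000

Since C = m ⊕ pad, XORing both sides with m gives pad = m ⊕ C.
ea xor 82 = 68
56 xor 04 = 52
16 xor 74 = 62
ea xor ac = 46
5c xor 26 = 7a
4a xor ef = a5
c5 xor 6e = ab
29 xor 29 = 00
4f xor 88 = c7
12 xor 78 = 6a
9b xor 8b = 10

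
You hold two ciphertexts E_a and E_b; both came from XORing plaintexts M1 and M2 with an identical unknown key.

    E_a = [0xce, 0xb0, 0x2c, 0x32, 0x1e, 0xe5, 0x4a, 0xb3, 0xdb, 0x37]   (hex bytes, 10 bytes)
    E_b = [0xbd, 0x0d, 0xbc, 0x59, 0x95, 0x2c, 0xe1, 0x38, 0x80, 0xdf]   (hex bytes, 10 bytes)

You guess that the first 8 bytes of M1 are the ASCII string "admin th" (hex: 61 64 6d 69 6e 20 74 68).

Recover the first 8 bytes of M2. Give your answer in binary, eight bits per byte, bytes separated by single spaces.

00010010 11011001 11111101 00000010 11100101 11101001 11011111 11100011

First, E_a ⊕ E_b = (M1 ⊕ K) ⊕ (M2 ⊕ K) = M1 ⊕ M2, so the key drops out. Then M2 = (M1 ⊕ M2) ⊕ M1 over the first 8 bytes.
byte 0: (ce xor bd) xor 61 = 73 xor 61 = 12
byte 1: (b0 xor 0d) xor 64 = bd xor 64 = d9
byte 2: (2c xor bc) xor 6d = 90 xor 6d = fd
byte 3: (32 xor 59) xor 69 = 6b xor 69 = 02
byte 4: (1e xor 95) xor 6e = 8b xor 6e = e5
byte 5: (e5 xor 2c) xor 20 = c9 xor 20 = e9
byte 6: (4a xor e1) xor 74 = ab xor 74 = df
byte 7: (b3 xor 38) xor 68 = 8b xor 68 = e3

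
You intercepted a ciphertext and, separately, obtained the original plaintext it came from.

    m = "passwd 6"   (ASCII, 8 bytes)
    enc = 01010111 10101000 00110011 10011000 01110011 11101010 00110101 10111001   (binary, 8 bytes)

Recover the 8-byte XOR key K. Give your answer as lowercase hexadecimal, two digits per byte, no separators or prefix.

Since enc = m ⊕ K, XORing both sides with m gives K = m ⊕ enc.
70 ^ 57 = 27
61 ^ a8 = c9
73 ^ 33 = 40
73 ^ 98 = eb
77 ^ 73 = 04
64 ^ ea = 8e
20 ^ 35 = 15
36 ^ b9 = 8f

27c940eb048e158f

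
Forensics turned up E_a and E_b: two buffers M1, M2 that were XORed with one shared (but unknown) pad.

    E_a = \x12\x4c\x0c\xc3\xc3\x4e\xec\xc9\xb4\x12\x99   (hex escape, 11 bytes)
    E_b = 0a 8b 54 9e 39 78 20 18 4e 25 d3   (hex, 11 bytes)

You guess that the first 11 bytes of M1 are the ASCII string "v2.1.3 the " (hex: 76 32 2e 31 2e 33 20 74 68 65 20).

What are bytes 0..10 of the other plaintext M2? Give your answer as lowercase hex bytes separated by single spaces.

First, E_a ⊕ E_b = (M1 ⊕ K) ⊕ (M2 ⊕ K) = M1 ⊕ M2, so the key drops out. Then M2 = (M1 ⊕ M2) ⊕ M1 over the first 11 bytes.
byte 0: (12 ⊕ 0a) ⊕ 76 = 18 ⊕ 76 = 6e
byte 1: (4c ⊕ 8b) ⊕ 32 = c7 ⊕ 32 = f5
byte 2: (0c ⊕ 54) ⊕ 2e = 58 ⊕ 2e = 76
byte 3: (c3 ⊕ 9e) ⊕ 31 = 5d ⊕ 31 = 6c
byte 4: (c3 ⊕ 39) ⊕ 2e = fa ⊕ 2e = d4
byte 5: (4e ⊕ 78) ⊕ 33 = 36 ⊕ 33 = 05
byte 6: (ec ⊕ 20) ⊕ 20 = cc ⊕ 20 = ec
byte 7: (c9 ⊕ 18) ⊕ 74 = d1 ⊕ 74 = a5
byte 8: (b4 ⊕ 4e) ⊕ 68 = fa ⊕ 68 = 92
byte 9: (12 ⊕ 25) ⊕ 65 = 37 ⊕ 65 = 52
byte 10: (99 ⊕ d3) ⊕ 20 = 4a ⊕ 20 = 6a

6e f5 76 6c d4 05 ec a5 92 52 6a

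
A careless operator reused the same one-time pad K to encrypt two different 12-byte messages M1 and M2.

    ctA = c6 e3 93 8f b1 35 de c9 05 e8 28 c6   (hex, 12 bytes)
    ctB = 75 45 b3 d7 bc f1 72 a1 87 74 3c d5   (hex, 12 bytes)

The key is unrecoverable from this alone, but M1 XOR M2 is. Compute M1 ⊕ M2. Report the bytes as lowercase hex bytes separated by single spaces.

b3 a6 20 58 0d c4 ac 68 82 9c 14 13

ctA ⊕ ctB = (M1 ⊕ K) ⊕ (M2 ⊕ K) = M1 ⊕ M2 — the shared key cancels under XOR.
c6 ⊕ 75 = b3
e3 ⊕ 45 = a6
93 ⊕ b3 = 20
8f ⊕ d7 = 58
b1 ⊕ bc = 0d
35 ⊕ f1 = c4
de ⊕ 72 = ac
c9 ⊕ a1 = 68
05 ⊕ 87 = 82
e8 ⊕ 74 = 9c
28 ⊕ 3c = 14
c6 ⊕ d5 = 13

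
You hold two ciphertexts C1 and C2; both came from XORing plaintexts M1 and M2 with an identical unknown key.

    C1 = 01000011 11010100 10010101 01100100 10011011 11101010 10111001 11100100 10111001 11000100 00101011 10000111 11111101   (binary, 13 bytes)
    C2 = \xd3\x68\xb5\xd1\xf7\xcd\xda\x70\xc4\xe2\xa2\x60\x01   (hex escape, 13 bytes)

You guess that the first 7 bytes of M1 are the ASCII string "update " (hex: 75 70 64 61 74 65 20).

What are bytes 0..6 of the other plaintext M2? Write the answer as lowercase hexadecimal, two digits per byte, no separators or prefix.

e5cc44d4184243

First, C1 ⊕ C2 = (M1 ⊕ K) ⊕ (M2 ⊕ K) = M1 ⊕ M2, so the key drops out. Then M2 = (M1 ⊕ M2) ⊕ M1 over the first 7 bytes.
byte 0: (43 XOR d3) XOR 75 = 90 XOR 75 = e5
byte 1: (d4 XOR 68) XOR 70 = bc XOR 70 = cc
byte 2: (95 XOR b5) XOR 64 = 20 XOR 64 = 44
byte 3: (64 XOR d1) XOR 61 = b5 XOR 61 = d4
byte 4: (9b XOR f7) XOR 74 = 6c XOR 74 = 18
byte 5: (ea XOR cd) XOR 65 = 27 XOR 65 = 42
byte 6: (b9 XOR da) XOR 20 = 63 XOR 20 = 43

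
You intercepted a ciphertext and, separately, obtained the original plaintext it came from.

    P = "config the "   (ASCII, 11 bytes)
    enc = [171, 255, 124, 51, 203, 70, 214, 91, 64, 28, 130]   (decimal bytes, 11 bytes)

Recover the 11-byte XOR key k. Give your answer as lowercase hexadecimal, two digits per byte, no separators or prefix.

c8901255a221f62f2879a2

Since enc = P ⊕ k, XORing both sides with P gives k = P ⊕ enc.
01100011 XOR 10101011 = 11001000
01101111 XOR 11111111 = 10010000
01101110 XOR 01111100 = 00010010
01100110 XOR 00110011 = 01010101
01101001 XOR 11001011 = 10100010
01100111 XOR 01000110 = 00100001
00100000 XOR 11010110 = 11110110
01110100 XOR 01011011 = 00101111
01101000 XOR 01000000 = 00101000
01100101 XOR 00011100 = 01111001
00100000 XOR 10000010 = 10100010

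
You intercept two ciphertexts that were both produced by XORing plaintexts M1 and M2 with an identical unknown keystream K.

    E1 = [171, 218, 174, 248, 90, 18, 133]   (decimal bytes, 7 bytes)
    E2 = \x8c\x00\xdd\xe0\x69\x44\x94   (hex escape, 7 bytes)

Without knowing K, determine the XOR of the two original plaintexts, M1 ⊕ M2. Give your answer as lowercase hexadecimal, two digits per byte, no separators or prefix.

E1 ⊕ E2 = (M1 ⊕ K) ⊕ (M2 ⊕ K) = M1 ⊕ M2 — the shared key cancels under XOR.
byte 0: 10101011 ⊕ 10001100 = 00100111
byte 1: 11011010 ⊕ 00000000 = 11011010
byte 2: 10101110 ⊕ 11011101 = 01110011
byte 3: 11111000 ⊕ 11100000 = 00011000
byte 4: 01011010 ⊕ 01101001 = 00110011
byte 5: 00010010 ⊕ 01000100 = 01010110
byte 6: 10000101 ⊕ 10010100 = 00010001

27da7318335611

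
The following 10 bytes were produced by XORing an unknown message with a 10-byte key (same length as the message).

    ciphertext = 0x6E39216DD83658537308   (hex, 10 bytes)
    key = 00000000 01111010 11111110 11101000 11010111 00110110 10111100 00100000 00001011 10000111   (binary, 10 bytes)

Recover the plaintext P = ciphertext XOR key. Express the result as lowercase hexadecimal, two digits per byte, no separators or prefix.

XOR is its own inverse, so applying the key byte-wise gives the result directly.
byte 0: 6e ⊕ 00 = 6e
byte 1: 39 ⊕ 7a = 43
byte 2: 21 ⊕ fe = df
byte 3: 6d ⊕ e8 = 85
byte 4: d8 ⊕ d7 = 0f
byte 5: 36 ⊕ 36 = 00
byte 6: 58 ⊕ bc = e4
byte 7: 53 ⊕ 20 = 73
byte 8: 73 ⊕ 0b = 78
byte 9: 08 ⊕ 87 = 8f

6e43df850f00e473788f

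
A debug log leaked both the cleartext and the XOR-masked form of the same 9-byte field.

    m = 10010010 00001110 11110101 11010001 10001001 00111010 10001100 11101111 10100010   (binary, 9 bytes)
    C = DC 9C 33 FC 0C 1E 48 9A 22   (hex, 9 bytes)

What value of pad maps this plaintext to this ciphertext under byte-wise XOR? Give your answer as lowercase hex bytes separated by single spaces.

Since C = m ⊕ pad, XORing both sides with m gives pad = m ⊕ C.
10010010 ⊕ 11011100 = 01001110
00001110 ⊕ 10011100 = 10010010
11110101 ⊕ 00110011 = 11000110
11010001 ⊕ 11111100 = 00101101
10001001 ⊕ 00001100 = 10000101
00111010 ⊕ 00011110 = 00100100
10001100 ⊕ 01001000 = 11000100
11101111 ⊕ 10011010 = 01110101
10100010 ⊕ 00100010 = 10000000

4e 92 c6 2d 85 24 c4 75 80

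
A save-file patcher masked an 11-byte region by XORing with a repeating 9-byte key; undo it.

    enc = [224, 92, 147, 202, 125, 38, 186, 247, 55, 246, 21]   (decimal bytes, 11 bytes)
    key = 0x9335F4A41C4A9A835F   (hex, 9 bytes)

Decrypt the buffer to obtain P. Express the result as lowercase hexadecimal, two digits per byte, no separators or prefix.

The 9-byte key repeats, so the effective keystream is 93 35 f4 a4 1c 4a 9a 83 5f 93 35.
byte 0: e0 xor 93 = 73
byte 1: 5c xor 35 = 69
byte 2: 93 xor f4 = 67
byte 3: ca xor a4 = 6e
byte 4: 7d xor 1c = 61
byte 5: 26 xor 4a = 6c
byte 6: ba xor 9a = 20
byte 7: f7 xor 83 = 74
byte 8: 37 xor 5f = 68
byte 9: f6 xor 93 = 65
byte 10: 15 xor 35 = 20

7369676e616c2074686520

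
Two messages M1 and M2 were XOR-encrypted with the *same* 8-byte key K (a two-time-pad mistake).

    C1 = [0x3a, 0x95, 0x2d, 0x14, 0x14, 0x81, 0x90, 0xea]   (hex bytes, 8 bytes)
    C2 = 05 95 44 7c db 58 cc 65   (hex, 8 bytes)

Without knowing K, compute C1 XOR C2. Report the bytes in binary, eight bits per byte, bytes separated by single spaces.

C1 ⊕ C2 = (M1 ⊕ K) ⊕ (M2 ⊕ K) = M1 ⊕ M2 — the shared key cancels under XOR.
byte 0:  58 ⊕   5 =  63
byte 1: 149 ⊕ 149 =   0
byte 2:  45 ⊕  68 = 105
byte 3:  20 ⊕ 124 = 104
byte 4:  20 ⊕ 219 = 207
byte 5: 129 ⊕  88 = 217
byte 6: 144 ⊕ 204 =  92
byte 7: 234 ⊕ 101 = 143

00111111 00000000 01101001 01101000 11001111 11011001 01011100 10001111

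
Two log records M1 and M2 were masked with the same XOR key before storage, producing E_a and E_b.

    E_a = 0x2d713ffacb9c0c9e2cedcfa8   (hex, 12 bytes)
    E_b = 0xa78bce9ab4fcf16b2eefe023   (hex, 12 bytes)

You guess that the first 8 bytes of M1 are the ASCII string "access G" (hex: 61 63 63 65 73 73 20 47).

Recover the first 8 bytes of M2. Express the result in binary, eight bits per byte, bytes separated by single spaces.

First, E_a ⊕ E_b = (M1 ⊕ K) ⊕ (M2 ⊕ K) = M1 ⊕ M2, so the key drops out. Then M2 = (M1 ⊕ M2) ⊕ M1 over the first 8 bytes.
byte 0: (2d ⊕ a7) ⊕ 61 = 8a ⊕ 61 = eb
byte 1: (71 ⊕ 8b) ⊕ 63 = fa ⊕ 63 = 99
byte 2: (3f ⊕ ce) ⊕ 63 = f1 ⊕ 63 = 92
byte 3: (fa ⊕ 9a) ⊕ 65 = 60 ⊕ 65 = 05
byte 4: (cb ⊕ b4) ⊕ 73 = 7f ⊕ 73 = 0c
byte 5: (9c ⊕ fc) ⊕ 73 = 60 ⊕ 73 = 13
byte 6: (0c ⊕ f1) ⊕ 20 = fd ⊕ 20 = dd
byte 7: (9e ⊕ 6b) ⊕ 47 = f5 ⊕ 47 = b2

11101011 10011001 10010010 00000101 00001100 00010011 11011101 10110010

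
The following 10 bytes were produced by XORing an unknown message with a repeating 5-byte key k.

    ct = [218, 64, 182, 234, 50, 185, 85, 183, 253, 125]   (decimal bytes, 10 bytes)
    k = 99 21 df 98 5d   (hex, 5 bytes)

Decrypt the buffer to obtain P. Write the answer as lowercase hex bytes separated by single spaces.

The 5-byte key repeats, so the effective keystream is 99 21 df 98 5d 99 21 df 98 5d.
byte 0: 11011010 ⊕ 10011001 = 01000011
byte 1: 01000000 ⊕ 00100001 = 01100001
byte 2: 10110110 ⊕ 11011111 = 01101001
byte 3: 11101010 ⊕ 10011000 = 01110010
byte 4: 00110010 ⊕ 01011101 = 01101111
byte 5: 10111001 ⊕ 10011001 = 00100000
byte 6: 01010101 ⊕ 00100001 = 01110100
byte 7: 10110111 ⊕ 11011111 = 01101000
byte 8: 11111101 ⊕ 10011000 = 01100101
byte 9: 01111101 ⊕ 01011101 = 00100000

43 61 69 72 6f 20 74 68 65 20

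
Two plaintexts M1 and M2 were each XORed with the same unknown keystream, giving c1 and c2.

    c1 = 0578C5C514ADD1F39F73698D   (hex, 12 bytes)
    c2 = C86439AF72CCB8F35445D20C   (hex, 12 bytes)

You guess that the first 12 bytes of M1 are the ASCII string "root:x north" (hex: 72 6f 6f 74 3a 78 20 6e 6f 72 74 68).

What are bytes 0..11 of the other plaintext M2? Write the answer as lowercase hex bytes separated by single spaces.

First, c1 ⊕ c2 = (M1 ⊕ K) ⊕ (M2 ⊕ K) = M1 ⊕ M2, so the key drops out. Then M2 = (M1 ⊕ M2) ⊕ M1 over the first 12 bytes.
byte 0: (05 ⊕ c8) ⊕ 72 = cd ⊕ 72 = bf
byte 1: (78 ⊕ 64) ⊕ 6f = 1c ⊕ 6f = 73
byte 2: (c5 ⊕ 39) ⊕ 6f = fc ⊕ 6f = 93
byte 3: (c5 ⊕ af) ⊕ 74 = 6a ⊕ 74 = 1e
byte 4: (14 ⊕ 72) ⊕ 3a = 66 ⊕ 3a = 5c
byte 5: (ad ⊕ cc) ⊕ 78 = 61 ⊕ 78 = 19
byte 6: (d1 ⊕ b8) ⊕ 20 = 69 ⊕ 20 = 49
byte 7: (f3 ⊕ f3) ⊕ 6e = 00 ⊕ 6e = 6e
byte 8: (9f ⊕ 54) ⊕ 6f = cb ⊕ 6f = a4
byte 9: (73 ⊕ 45) ⊕ 72 = 36 ⊕ 72 = 44
byte 10: (69 ⊕ d2) ⊕ 74 = bb ⊕ 74 = cf
byte 11: (8d ⊕ 0c) ⊕ 68 = 81 ⊕ 68 = e9

bf 73 93 1e 5c 19 49 6e a4 44 cf e9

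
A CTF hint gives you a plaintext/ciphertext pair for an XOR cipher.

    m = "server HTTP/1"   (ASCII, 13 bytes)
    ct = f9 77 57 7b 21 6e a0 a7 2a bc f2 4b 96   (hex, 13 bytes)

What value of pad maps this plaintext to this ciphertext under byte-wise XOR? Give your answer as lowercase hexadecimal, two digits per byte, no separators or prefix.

Since ct = m ⊕ pad, XORing both sides with m gives pad = m ⊕ ct.
115 xor 249 = 138
101 xor 119 =  18
114 xor  87 =  37
118 xor 123 =  13
101 xor  33 =  68
114 xor 110 =  28
 32 xor 160 = 128
 72 xor 167 = 239
 84 xor  42 = 126
 84 xor 188 = 232
 80 xor 242 = 162
 47 xor  75 = 100
 49 xor 150 = 167

8a12250d441c80ef7ee8a264a7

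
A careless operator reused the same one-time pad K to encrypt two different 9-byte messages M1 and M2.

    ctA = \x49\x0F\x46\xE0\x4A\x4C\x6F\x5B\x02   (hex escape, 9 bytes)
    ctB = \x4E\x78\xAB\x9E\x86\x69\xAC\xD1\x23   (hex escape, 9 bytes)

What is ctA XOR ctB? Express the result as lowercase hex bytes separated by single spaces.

07 77 ed 7e cc 25 c3 8a 21

ctA ⊕ ctB = (M1 ⊕ K) ⊕ (M2 ⊕ K) = M1 ⊕ M2 — the shared key cancels under XOR.
 73 ^  78 =   7
 15 ^ 120 = 119
 70 ^ 171 = 237
224 ^ 158 = 126
 74 ^ 134 = 204
 76 ^ 105 =  37
111 ^ 172 = 195
 91 ^ 209 = 138
  2 ^  35 =  33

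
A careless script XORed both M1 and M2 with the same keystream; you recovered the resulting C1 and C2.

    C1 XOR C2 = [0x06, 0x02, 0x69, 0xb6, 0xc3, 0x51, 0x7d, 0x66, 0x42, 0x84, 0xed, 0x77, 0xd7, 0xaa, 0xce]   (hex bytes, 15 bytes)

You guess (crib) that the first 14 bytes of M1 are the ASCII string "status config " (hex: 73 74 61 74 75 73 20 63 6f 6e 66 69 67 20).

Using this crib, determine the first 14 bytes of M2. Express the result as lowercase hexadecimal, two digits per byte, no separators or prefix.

757608c2b6225d052dea8b1eb08a

Since C1 ⊕ C2 = M1 ⊕ M2, XORing with the guessed M1 bytes yields the corresponding M2 bytes: M2 = (C1 ⊕ C2) ⊕ M1.
byte 0: 06 xor 73 = 75
byte 1: 02 xor 74 = 76
byte 2: 69 xor 61 = 08
byte 3: b6 xor 74 = c2
byte 4: c3 xor 75 = b6
byte 5: 51 xor 73 = 22
byte 6: 7d xor 20 = 5d
byte 7: 66 xor 63 = 05
byte 8: 42 xor 6f = 2d
byte 9: 84 xor 6e = ea
byte 10: ed xor 66 = 8b
byte 11: 77 xor 69 = 1e
byte 12: d7 xor 67 = b0
byte 13: aa xor 20 = 8a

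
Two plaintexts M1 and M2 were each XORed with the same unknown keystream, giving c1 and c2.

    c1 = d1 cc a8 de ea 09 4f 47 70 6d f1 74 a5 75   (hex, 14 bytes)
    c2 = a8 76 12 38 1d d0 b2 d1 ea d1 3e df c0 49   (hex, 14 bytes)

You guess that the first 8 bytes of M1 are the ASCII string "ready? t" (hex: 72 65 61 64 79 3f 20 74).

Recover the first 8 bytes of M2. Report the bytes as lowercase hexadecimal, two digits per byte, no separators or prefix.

0bdfdb828ee6dde2

First, c1 ⊕ c2 = (M1 ⊕ K) ⊕ (M2 ⊕ K) = M1 ⊕ M2, so the key drops out. Then M2 = (M1 ⊕ M2) ⊕ M1 over the first 8 bytes.
byte 0: (d1 ⊕ a8) ⊕ 72 = 79 ⊕ 72 = 0b
byte 1: (cc ⊕ 76) ⊕ 65 = ba ⊕ 65 = df
byte 2: (a8 ⊕ 12) ⊕ 61 = ba ⊕ 61 = db
byte 3: (de ⊕ 38) ⊕ 64 = e6 ⊕ 64 = 82
byte 4: (ea ⊕ 1d) ⊕ 79 = f7 ⊕ 79 = 8e
byte 5: (09 ⊕ d0) ⊕ 3f = d9 ⊕ 3f = e6
byte 6: (4f ⊕ b2) ⊕ 20 = fd ⊕ 20 = dd
byte 7: (47 ⊕ d1) ⊕ 74 = 96 ⊕ 74 = e2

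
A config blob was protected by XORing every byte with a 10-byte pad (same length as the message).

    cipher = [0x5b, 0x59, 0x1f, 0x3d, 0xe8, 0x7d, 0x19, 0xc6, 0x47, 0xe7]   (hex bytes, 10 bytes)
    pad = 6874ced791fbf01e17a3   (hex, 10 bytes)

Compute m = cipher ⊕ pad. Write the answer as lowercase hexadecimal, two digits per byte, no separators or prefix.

XOR is its own inverse, so applying the key byte-wise gives the result directly.
byte 0: 5b ^ 68 = 33
byte 1: 59 ^ 74 = 2d
byte 2: 1f ^ ce = d1
byte 3: 3d ^ d7 = ea
byte 4: e8 ^ 91 = 79
byte 5: 7d ^ fb = 86
byte 6: 19 ^ f0 = e9
byte 7: c6 ^ 1e = d8
byte 8: 47 ^ 17 = 50
byte 9: e7 ^ a3 = 44

332dd1ea7986e9d85044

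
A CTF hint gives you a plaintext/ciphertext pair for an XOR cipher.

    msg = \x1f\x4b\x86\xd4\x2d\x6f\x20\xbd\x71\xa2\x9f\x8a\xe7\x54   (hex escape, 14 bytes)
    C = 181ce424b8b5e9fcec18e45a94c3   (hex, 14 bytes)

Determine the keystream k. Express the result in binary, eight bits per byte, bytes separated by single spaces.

Since C = msg ⊕ k, XORing both sides with msg gives k = msg ⊕ C.
byte 0: 1f ⊕ 18 = 07
byte 1: 4b ⊕ 1c = 57
byte 2: 86 ⊕ e4 = 62
byte 3: d4 ⊕ 24 = f0
byte 4: 2d ⊕ b8 = 95
byte 5: 6f ⊕ b5 = da
byte 6: 20 ⊕ e9 = c9
byte 7: bd ⊕ fc = 41
byte 8: 71 ⊕ ec = 9d
byte 9: a2 ⊕ 18 = ba
byte 10: 9f ⊕ e4 = 7b
byte 11: 8a ⊕ 5a = d0
byte 12: e7 ⊕ 94 = 73
byte 13: 54 ⊕ c3 = 97

00000111 01010111 01100010 11110000 10010101 11011010 11001001 01000001 10011101 10111010 01111011 11010000 01110011 10010111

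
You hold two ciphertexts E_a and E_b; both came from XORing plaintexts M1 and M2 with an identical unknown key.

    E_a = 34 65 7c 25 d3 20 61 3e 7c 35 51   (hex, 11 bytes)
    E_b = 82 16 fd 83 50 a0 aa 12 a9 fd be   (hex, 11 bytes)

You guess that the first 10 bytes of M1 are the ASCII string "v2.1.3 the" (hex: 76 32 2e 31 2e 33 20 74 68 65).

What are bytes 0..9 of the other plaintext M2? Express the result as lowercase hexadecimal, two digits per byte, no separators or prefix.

c041af97adb3eb58bdad

First, E_a ⊕ E_b = (M1 ⊕ K) ⊕ (M2 ⊕ K) = M1 ⊕ M2, so the key drops out. Then M2 = (M1 ⊕ M2) ⊕ M1 over the first 10 bytes.
byte 0: (34 ^ 82) ^ 76 = b6 ^ 76 = c0
byte 1: (65 ^ 16) ^ 32 = 73 ^ 32 = 41
byte 2: (7c ^ fd) ^ 2e = 81 ^ 2e = af
byte 3: (25 ^ 83) ^ 31 = a6 ^ 31 = 97
byte 4: (d3 ^ 50) ^ 2e = 83 ^ 2e = ad
byte 5: (20 ^ a0) ^ 33 = 80 ^ 33 = b3
byte 6: (61 ^ aa) ^ 20 = cb ^ 20 = eb
byte 7: (3e ^ 12) ^ 74 = 2c ^ 74 = 58
byte 8: (7c ^ a9) ^ 68 = d5 ^ 68 = bd
byte 9: (35 ^ fd) ^ 65 = c8 ^ 65 = ad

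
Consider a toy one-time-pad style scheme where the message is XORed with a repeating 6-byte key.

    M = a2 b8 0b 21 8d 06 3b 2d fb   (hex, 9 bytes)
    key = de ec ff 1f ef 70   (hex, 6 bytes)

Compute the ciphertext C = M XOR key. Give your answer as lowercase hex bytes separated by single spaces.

The 6-byte key repeats, so the effective keystream is de ec ff 1f ef 70 de ec ff.
byte 0: a2 ^ de = 7c
byte 1: b8 ^ ec = 54
byte 2: 0b ^ ff = f4
byte 3: 21 ^ 1f = 3e
byte 4: 8d ^ ef = 62
byte 5: 06 ^ 70 = 76
byte 6: 3b ^ de = e5
byte 7: 2d ^ ec = c1
byte 8: fb ^ ff = 04

7c 54 f4 3e 62 76 e5 c1 04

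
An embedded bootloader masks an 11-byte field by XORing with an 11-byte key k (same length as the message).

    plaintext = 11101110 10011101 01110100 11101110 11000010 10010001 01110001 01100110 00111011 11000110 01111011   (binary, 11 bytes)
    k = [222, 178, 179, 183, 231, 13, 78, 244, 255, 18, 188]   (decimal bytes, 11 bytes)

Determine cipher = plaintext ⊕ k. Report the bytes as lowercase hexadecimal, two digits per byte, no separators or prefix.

302fc759259c3f92c4d4c7

byte 0: 238 ⊕ 222 =  48
byte 1: 157 ⊕ 178 =  47
byte 2: 116 ⊕ 179 = 199
byte 3: 238 ⊕ 183 =  89
byte 4: 194 ⊕ 231 =  37
byte 5: 145 ⊕  13 = 156
byte 6: 113 ⊕  78 =  63
byte 7: 102 ⊕ 244 = 146
byte 8:  59 ⊕ 255 = 196
byte 9: 198 ⊕  18 = 212
byte 10: 123 ⊕ 188 = 199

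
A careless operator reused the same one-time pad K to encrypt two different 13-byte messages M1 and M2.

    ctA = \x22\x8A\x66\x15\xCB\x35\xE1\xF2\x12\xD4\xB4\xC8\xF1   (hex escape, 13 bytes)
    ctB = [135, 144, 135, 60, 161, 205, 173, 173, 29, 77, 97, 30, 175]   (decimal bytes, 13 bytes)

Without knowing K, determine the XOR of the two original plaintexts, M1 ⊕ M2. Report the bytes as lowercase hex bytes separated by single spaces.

a5 1a e1 29 6a f8 4c 5f 0f 99 d5 d6 5e

ctA ⊕ ctB = (M1 ⊕ K) ⊕ (M2 ⊕ K) = M1 ⊕ M2 — the shared key cancels under XOR.
00100010 ⊕ 10000111 = 10100101
10001010 ⊕ 10010000 = 00011010
01100110 ⊕ 10000111 = 11100001
00010101 ⊕ 00111100 = 00101001
11001011 ⊕ 10100001 = 01101010
00110101 ⊕ 11001101 = 11111000
11100001 ⊕ 10101101 = 01001100
11110010 ⊕ 10101101 = 01011111
00010010 ⊕ 00011101 = 00001111
11010100 ⊕ 01001101 = 10011001
10110100 ⊕ 01100001 = 11010101
11001000 ⊕ 00011110 = 11010110
11110001 ⊕ 10101111 = 01011110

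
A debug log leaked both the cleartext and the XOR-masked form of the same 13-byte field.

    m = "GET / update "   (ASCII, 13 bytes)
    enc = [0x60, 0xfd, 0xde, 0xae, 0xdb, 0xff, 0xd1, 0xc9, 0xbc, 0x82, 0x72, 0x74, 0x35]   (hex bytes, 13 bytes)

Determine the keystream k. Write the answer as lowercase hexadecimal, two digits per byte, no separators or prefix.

27b88a8ef4dfa4b9d8e3061115

Since enc = m ⊕ k, XORing both sides with m gives k = m ⊕ enc.
01000111 ⊕ 01100000 = 00100111
01000101 ⊕ 11111101 = 10111000
01010100 ⊕ 11011110 = 10001010
00100000 ⊕ 10101110 = 10001110
00101111 ⊕ 11011011 = 11110100
00100000 ⊕ 11111111 = 11011111
01110101 ⊕ 11010001 = 10100100
01110000 ⊕ 11001001 = 10111001
01100100 ⊕ 10111100 = 11011000
01100001 ⊕ 10000010 = 11100011
01110100 ⊕ 01110010 = 00000110
01100101 ⊕ 01110100 = 00010001
00100000 ⊕ 00110101 = 00010101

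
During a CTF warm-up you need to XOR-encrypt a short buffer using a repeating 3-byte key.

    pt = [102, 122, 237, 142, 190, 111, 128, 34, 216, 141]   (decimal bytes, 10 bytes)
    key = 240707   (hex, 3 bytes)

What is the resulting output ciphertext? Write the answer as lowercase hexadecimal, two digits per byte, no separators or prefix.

427deaaab968a425dfa9

The 3-byte key repeats, so the effective keystream is 24 07 07 24 07 07 24 07 07 24.
byte 0: 102 xor  36 =  66
byte 1: 122 xor   7 = 125
byte 2: 237 xor   7 = 234
byte 3: 142 xor  36 = 170
byte 4: 190 xor   7 = 185
byte 5: 111 xor   7 = 104
byte 6: 128 xor  36 = 164
byte 7:  34 xor   7 =  37
byte 8: 216 xor   7 = 223
byte 9: 141 xor  36 = 169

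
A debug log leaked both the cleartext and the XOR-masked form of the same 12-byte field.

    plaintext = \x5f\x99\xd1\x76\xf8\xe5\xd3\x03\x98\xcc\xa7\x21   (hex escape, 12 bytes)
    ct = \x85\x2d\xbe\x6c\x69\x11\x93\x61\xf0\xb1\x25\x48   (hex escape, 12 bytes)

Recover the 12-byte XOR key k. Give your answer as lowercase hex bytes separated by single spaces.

da b4 6f 1a 91 f4 40 62 68 7d 82 69

Since ct = plaintext ⊕ k, XORing both sides with plaintext gives k = plaintext ⊕ ct.
5f ⊕ 85 = da
99 ⊕ 2d = b4
d1 ⊕ be = 6f
76 ⊕ 6c = 1a
f8 ⊕ 69 = 91
e5 ⊕ 11 = f4
d3 ⊕ 93 = 40
03 ⊕ 61 = 62
98 ⊕ f0 = 68
cc ⊕ b1 = 7d
a7 ⊕ 25 = 82
21 ⊕ 48 = 69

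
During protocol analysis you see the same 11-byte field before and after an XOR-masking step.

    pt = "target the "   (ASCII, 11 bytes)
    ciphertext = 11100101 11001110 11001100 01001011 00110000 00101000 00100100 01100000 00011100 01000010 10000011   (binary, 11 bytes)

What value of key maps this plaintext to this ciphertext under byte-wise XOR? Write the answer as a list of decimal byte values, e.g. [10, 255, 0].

Since ciphertext = pt ⊕ key, XORing both sides with pt gives key = pt ⊕ ciphertext.
74 xor e5 = 91
61 xor ce = af
72 xor cc = be
67 xor 4b = 2c
65 xor 30 = 55
74 xor 28 = 5c
20 xor 24 = 04
74 xor 60 = 14
68 xor 1c = 74
65 xor 42 = 27
20 xor 83 = a3

[145, 175, 190, 44, 85, 92, 4, 20, 116, 39, 163]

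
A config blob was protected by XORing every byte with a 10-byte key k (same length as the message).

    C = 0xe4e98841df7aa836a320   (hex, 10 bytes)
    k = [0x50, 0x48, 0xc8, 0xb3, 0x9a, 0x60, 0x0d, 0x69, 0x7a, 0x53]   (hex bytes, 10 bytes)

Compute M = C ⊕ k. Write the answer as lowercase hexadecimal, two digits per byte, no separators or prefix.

b4a140f2451aa55fd973

XOR is its own inverse, so applying the key byte-wise gives the result directly.
e4 xor 50 = b4
e9 xor 48 = a1
88 xor c8 = 40
41 xor b3 = f2
df xor 9a = 45
7a xor 60 = 1a
a8 xor 0d = a5
36 xor 69 = 5f
a3 xor 7a = d9
20 xor 53 = 73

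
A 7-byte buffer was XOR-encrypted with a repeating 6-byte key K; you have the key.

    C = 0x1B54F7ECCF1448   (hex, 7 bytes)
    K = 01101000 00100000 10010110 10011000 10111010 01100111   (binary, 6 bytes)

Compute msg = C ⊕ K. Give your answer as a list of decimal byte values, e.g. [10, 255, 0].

The 6-byte key repeats, so the effective keystream is 68 20 96 98 ba 67 68.
byte 0: 1b ⊕ 68 = 73
byte 1: 54 ⊕ 20 = 74
byte 2: f7 ⊕ 96 = 61
byte 3: ec ⊕ 98 = 74
byte 4: cf ⊕ ba = 75
byte 5: 14 ⊕ 67 = 73
byte 6: 48 ⊕ 68 = 20

[115, 116, 97, 116, 117, 115, 32]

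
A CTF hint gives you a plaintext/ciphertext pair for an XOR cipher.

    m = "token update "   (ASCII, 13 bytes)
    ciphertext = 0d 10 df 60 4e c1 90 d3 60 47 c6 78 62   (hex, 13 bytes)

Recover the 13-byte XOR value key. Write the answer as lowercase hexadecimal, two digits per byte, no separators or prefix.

797fb40520e1e5a30426b21d42

Since ciphertext = m ⊕ key, XORing both sides with m gives key = m ⊕ ciphertext.
74 ^ 0d = 79
6f ^ 10 = 7f
6b ^ df = b4
65 ^ 60 = 05
6e ^ 4e = 20
20 ^ c1 = e1
75 ^ 90 = e5
70 ^ d3 = a3
64 ^ 60 = 04
61 ^ 47 = 26
74 ^ c6 = b2
65 ^ 78 = 1d
20 ^ 62 = 42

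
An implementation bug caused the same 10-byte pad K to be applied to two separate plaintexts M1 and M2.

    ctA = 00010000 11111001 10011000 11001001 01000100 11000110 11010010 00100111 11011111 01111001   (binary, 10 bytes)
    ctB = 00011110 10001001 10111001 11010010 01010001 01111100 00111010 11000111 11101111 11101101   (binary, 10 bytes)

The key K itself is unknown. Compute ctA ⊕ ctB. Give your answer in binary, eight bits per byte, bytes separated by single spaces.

00001110 01110000 00100001 00011011 00010101 10111010 11101000 11100000 00110000 10010100

ctA ⊕ ctB = (M1 ⊕ K) ⊕ (M2 ⊕ K) = M1 ⊕ M2 — the shared key cancels under XOR.
10 ^ 1e = 0e
f9 ^ 89 = 70
98 ^ b9 = 21
c9 ^ d2 = 1b
44 ^ 51 = 15
c6 ^ 7c = ba
d2 ^ 3a = e8
27 ^ c7 = e0
df ^ ef = 30
79 ^ ed = 94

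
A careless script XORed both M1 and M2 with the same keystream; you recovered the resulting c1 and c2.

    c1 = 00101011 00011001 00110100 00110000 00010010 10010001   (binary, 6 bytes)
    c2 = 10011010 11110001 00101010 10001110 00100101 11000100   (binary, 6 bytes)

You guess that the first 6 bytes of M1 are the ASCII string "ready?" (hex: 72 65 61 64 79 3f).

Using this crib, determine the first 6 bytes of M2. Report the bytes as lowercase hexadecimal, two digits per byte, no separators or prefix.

First, c1 ⊕ c2 = (M1 ⊕ K) ⊕ (M2 ⊕ K) = M1 ⊕ M2, so the key drops out. Then M2 = (M1 ⊕ M2) ⊕ M1 over the first 6 bytes.
byte 0: (2b xor 9a) xor 72 = b1 xor 72 = c3
byte 1: (19 xor f1) xor 65 = e8 xor 65 = 8d
byte 2: (34 xor 2a) xor 61 = 1e xor 61 = 7f
byte 3: (30 xor 8e) xor 64 = be xor 64 = da
byte 4: (12 xor 25) xor 79 = 37 xor 79 = 4e
byte 5: (91 xor c4) xor 3f = 55 xor 3f = 6a

c38d7fda4e6a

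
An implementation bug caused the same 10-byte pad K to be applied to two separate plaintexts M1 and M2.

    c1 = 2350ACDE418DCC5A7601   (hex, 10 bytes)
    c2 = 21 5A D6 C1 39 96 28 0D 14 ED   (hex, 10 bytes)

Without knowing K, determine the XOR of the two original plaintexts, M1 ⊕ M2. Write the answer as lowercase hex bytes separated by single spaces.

02 0a 7a 1f 78 1b e4 57 62 ec

c1 ⊕ c2 = (M1 ⊕ K) ⊕ (M2 ⊕ K) = M1 ⊕ M2 — the shared key cancels under XOR.
23 xor 21 = 02
50 xor 5a = 0a
ac xor d6 = 7a
de xor c1 = 1f
41 xor 39 = 78
8d xor 96 = 1b
cc xor 28 = e4
5a xor 0d = 57
76 xor 14 = 62
01 xor ed = ec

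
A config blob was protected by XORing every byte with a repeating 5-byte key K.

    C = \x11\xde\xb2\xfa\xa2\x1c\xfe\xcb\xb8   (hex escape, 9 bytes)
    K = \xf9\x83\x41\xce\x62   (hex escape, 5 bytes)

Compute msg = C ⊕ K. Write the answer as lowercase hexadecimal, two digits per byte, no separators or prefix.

e85df334c0e57d8a76

The 5-byte key repeats, so the effective keystream is f9 83 41 ce 62 f9 83 41 ce.
byte 0: 11 XOR f9 = e8
byte 1: de XOR 83 = 5d
byte 2: b2 XOR 41 = f3
byte 3: fa XOR ce = 34
byte 4: a2 XOR 62 = c0
byte 5: 1c XOR f9 = e5
byte 6: fe XOR 83 = 7d
byte 7: cb XOR 41 = 8a
byte 8: b8 XOR ce = 76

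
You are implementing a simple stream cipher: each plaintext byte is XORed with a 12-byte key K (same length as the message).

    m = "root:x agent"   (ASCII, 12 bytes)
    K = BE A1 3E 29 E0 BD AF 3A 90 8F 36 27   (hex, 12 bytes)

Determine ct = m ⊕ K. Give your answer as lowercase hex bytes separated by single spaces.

byte 0: 72 ⊕ be = cc
byte 1: 6f ⊕ a1 = ce
byte 2: 6f ⊕ 3e = 51
byte 3: 74 ⊕ 29 = 5d
byte 4: 3a ⊕ e0 = da
byte 5: 78 ⊕ bd = c5
byte 6: 20 ⊕ af = 8f
byte 7: 61 ⊕ 3a = 5b
byte 8: 67 ⊕ 90 = f7
byte 9: 65 ⊕ 8f = ea
byte 10: 6e ⊕ 36 = 58
byte 11: 74 ⊕ 27 = 53

cc ce 51 5d da c5 8f 5b f7 ea 58 53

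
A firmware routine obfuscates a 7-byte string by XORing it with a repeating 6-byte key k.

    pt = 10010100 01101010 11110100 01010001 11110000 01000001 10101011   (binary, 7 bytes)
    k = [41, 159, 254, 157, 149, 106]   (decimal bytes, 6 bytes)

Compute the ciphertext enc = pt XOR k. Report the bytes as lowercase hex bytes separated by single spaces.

The 6-byte key repeats, so the effective keystream is 29 9f fe 9d 95 6a 29.
byte 0: 94 XOR 29 = bd
byte 1: 6a XOR 9f = f5
byte 2: f4 XOR fe = 0a
byte 3: 51 XOR 9d = cc
byte 4: f0 XOR 95 = 65
byte 5: 41 XOR 6a = 2b
byte 6: ab XOR 29 = 82

bd f5 0a cc 65 2b 82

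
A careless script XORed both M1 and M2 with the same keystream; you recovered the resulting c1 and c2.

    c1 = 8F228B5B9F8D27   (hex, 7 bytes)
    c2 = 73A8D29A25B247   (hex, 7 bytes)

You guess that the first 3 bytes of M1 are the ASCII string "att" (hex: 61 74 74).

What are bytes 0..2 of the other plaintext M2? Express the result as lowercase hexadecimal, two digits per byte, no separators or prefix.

9dfe2d

First, c1 ⊕ c2 = (M1 ⊕ K) ⊕ (M2 ⊕ K) = M1 ⊕ M2, so the key drops out. Then M2 = (M1 ⊕ M2) ⊕ M1 over the first 3 bytes.
byte 0: (8f ⊕ 73) ⊕ 61 = fc ⊕ 61 = 9d
byte 1: (22 ⊕ a8) ⊕ 74 = 8a ⊕ 74 = fe
byte 2: (8b ⊕ d2) ⊕ 74 = 59 ⊕ 74 = 2d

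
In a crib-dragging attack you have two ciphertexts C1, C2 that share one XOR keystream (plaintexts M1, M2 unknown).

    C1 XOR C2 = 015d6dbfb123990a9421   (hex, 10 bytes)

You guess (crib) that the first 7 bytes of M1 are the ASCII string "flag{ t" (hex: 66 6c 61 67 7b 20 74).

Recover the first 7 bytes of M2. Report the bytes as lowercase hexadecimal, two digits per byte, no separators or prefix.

67310cd8ca03ed

Since C1 ⊕ C2 = M1 ⊕ M2, XORing with the guessed M1 bytes yields the corresponding M2 bytes: M2 = (C1 ⊕ C2) ⊕ M1.
byte 0: 01 ^ 66 = 67
byte 1: 5d ^ 6c = 31
byte 2: 6d ^ 61 = 0c
byte 3: bf ^ 67 = d8
byte 4: b1 ^ 7b = ca
byte 5: 23 ^ 20 = 03
byte 6: 99 ^ 74 = ed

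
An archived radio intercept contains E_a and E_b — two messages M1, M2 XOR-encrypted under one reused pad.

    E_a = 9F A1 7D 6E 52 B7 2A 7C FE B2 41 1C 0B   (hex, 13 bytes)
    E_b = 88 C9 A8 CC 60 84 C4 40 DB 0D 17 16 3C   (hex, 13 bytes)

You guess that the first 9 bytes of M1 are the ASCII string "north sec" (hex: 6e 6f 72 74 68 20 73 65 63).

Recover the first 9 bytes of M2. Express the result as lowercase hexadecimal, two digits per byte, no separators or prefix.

7907a7d65a139d5946

First, E_a ⊕ E_b = (M1 ⊕ K) ⊕ (M2 ⊕ K) = M1 ⊕ M2, so the key drops out. Then M2 = (M1 ⊕ M2) ⊕ M1 over the first 9 bytes.
byte 0: (9f ⊕ 88) ⊕ 6e = 17 ⊕ 6e = 79
byte 1: (a1 ⊕ c9) ⊕ 6f = 68 ⊕ 6f = 07
byte 2: (7d ⊕ a8) ⊕ 72 = d5 ⊕ 72 = a7
byte 3: (6e ⊕ cc) ⊕ 74 = a2 ⊕ 74 = d6
byte 4: (52 ⊕ 60) ⊕ 68 = 32 ⊕ 68 = 5a
byte 5: (b7 ⊕ 84) ⊕ 20 = 33 ⊕ 20 = 13
byte 6: (2a ⊕ c4) ⊕ 73 = ee ⊕ 73 = 9d
byte 7: (7c ⊕ 40) ⊕ 65 = 3c ⊕ 65 = 59
byte 8: (fe ⊕ db) ⊕ 63 = 25 ⊕ 63 = 46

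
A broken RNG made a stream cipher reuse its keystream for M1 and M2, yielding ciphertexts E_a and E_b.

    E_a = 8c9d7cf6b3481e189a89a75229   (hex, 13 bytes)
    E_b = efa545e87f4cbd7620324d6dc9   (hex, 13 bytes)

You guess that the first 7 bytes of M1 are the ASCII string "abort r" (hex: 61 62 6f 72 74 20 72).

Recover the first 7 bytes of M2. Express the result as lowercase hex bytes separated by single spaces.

First, E_a ⊕ E_b = (M1 ⊕ K) ⊕ (M2 ⊕ K) = M1 ⊕ M2, so the key drops out. Then M2 = (M1 ⊕ M2) ⊕ M1 over the first 7 bytes.
byte 0: (8c XOR ef) XOR 61 = 63 XOR 61 = 02
byte 1: (9d XOR a5) XOR 62 = 38 XOR 62 = 5a
byte 2: (7c XOR 45) XOR 6f = 39 XOR 6f = 56
byte 3: (f6 XOR e8) XOR 72 = 1e XOR 72 = 6c
byte 4: (b3 XOR 7f) XOR 74 = cc XOR 74 = b8
byte 5: (48 XOR 4c) XOR 20 = 04 XOR 20 = 24
byte 6: (1e XOR bd) XOR 72 = a3 XOR 72 = d1

02 5a 56 6c b8 24 d1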